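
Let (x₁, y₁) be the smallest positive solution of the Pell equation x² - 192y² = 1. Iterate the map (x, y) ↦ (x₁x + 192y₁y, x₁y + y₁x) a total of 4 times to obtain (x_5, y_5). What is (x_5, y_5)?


Step 1: Find the fundamental solution (x₁, y₁) of x² - 192y² = 1.
  Expand √192 as a continued fraction. a₀ = ⌊√192⌋ = 13; iterate m_{k+1} = d_k·a_k − m_k, d_{k+1} = (192 − m_{k+1}²)/d_k, a_{k+1} = ⌊(a₀ + m_{k+1})/d_{k+1}⌋ (starting m₀ = 0, d₀ = 1), with convergents p_k = a_k·p_{k-1} + p_{k-2}, q_k = a_k·q_{k-1} + q_{k-2} (p₋₁ = 1, q₋₁ = 0):
  k = 0: a₀ = 13; p₀/q₀ = 13/1; p₀² − 192·q₀² = 169 − 192 = -23.
  k = 1: m = 13, d = 23, a = ⌊(13 + 13)/23⌋ = 1; p/q = (1·13 + 1)/(1·1 + 0) = 14/1; p² − 192·q² = 196 − 192 = 4.
  k = 2: m = 10, d = 4, a = ⌊(13 + 10)/4⌋ = 5; p/q = (5·14 + 13)/(5·1 + 1) = 83/6; p² − 192·q² = 6889 − 6912 = -23.
  k = 3: m = 10, d = 23, a = ⌊(13 + 10)/23⌋ = 1; p/q = (1·83 + 14)/(1·6 + 1) = 97/7; p² − 192·q² = 9409 − 9408 = 1.
  The first convergent with p² − 192·q² = 1 gives the fundamental solution (x₁, y₁) = (97, 7).
Step 2: Apply the recurrence (x_{n+1}, y_{n+1}) = (x₁x_n + 192y₁y_n, x₁y_n + y₁x_n) repeatedly.
  From (x_1, y_1) = (97, 7): x_2 = 97·97 + 192·7·7 = 18817; y_2 = 97·7 + 7·97 = 1358.
  From (x_2, y_2) = (18817, 1358): x_3 = 97·18817 + 192·7·1358 = 3650401; y_3 = 97·1358 + 7·18817 = 263445.
  From (x_3, y_3) = (3650401, 263445): x_4 = 97·3650401 + 192·7·263445 = 708158977; y_4 = 97·263445 + 7·3650401 = 51106972.
  From (x_4, y_4) = (708158977, 51106972): x_5 = 97·708158977 + 192·7·51106972 = 137379191137; y_5 = 97·51106972 + 7·708158977 = 9914489123.
Step 3: Verify x_5² - 192·y_5² = 18873042157456379352769 - 18873042157456379352768 = 1 (should be 1). ✓

(x_1, y_1) = (97, 7); (x_5, y_5) = (137379191137, 9914489123).


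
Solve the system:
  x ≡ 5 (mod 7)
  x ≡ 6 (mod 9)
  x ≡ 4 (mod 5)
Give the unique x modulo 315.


Moduli 7, 9, 5 are pairwise coprime; by CRT there is a unique solution modulo M = 7 · 9 · 5 = 315.
Solve pairwise, accumulating the modulus:
  Start with x ≡ 5 (mod 7).
  Combine with x ≡ 6 (mod 9): since gcd(7, 9) = 1, we get a unique residue mod 63.
    Write x = 5 + 7·t and substitute into x ≡ 6 (mod 9): 7·t ≡ 6 − 5 = 1 (mod 9).
    The inverse of 7 mod 9 is 4 (since 7·4 = 28 = 3·9 + 1), so t ≡ 4·1 = 4 ≡ 4 (mod 9).
    Then x = 5 + 7·4 = 33, valid modulo lcm(7, 9) = 63: x ≡ 33 (mod 63).
  Combine with x ≡ 4 (mod 5): since gcd(63, 5) = 1, we get a unique residue mod 315.
    Write x = 33 + 63·t and substitute into x ≡ 4 (mod 5): 63·t ≡ 4 − 33 = -29 (mod 5).
    Reduce coefficients mod 5: 3·t ≡ 1 (mod 5).
    The inverse of 3 mod 5 is 2 (since 3·2 = 6 = 1·5 + 1), so t ≡ 2·1 = 2 ≡ 2 (mod 5).
    Then x = 33 + 63·2 = 159, valid modulo lcm(63, 5) = 315: x ≡ 159 (mod 315).
Verify: 159 mod 7 = 5 ✓, 159 mod 9 = 6 ✓, 159 mod 5 = 4 ✓.

x ≡ 159 (mod 315).


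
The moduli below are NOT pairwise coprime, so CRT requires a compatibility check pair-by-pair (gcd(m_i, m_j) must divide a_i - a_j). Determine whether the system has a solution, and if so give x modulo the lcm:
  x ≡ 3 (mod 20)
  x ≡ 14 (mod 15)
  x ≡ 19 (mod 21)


Moduli 20, 15, 21 are not pairwise coprime, so CRT works modulo lcm(m_i) when all pairwise compatibility conditions hold.
Pairwise compatibility: gcd(m_i, m_j) must divide a_i - a_j for every pair.
Merge one congruence at a time:
  Start: x ≡ 3 (mod 20).
  Combine with x ≡ 14 (mod 15): gcd(20, 15) = 5, and 14 - 3 = 11 is NOT divisible by 5.
    ⇒ system is inconsistent (no integer solution).

No solution (the system is inconsistent).


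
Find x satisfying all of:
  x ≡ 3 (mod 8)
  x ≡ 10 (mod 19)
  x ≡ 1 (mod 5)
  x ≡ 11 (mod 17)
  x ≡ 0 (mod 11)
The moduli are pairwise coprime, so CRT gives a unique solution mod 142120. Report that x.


Product of moduli M = 8 · 19 · 5 · 17 · 11 = 142120.
Merge one congruence at a time:
  Start: x ≡ 3 (mod 8).
  Combine with x ≡ 10 (mod 19); new modulus lcm = 152.
    Write x = 3 + 8·t and substitute into x ≡ 10 (mod 19): 8·t ≡ 10 − 3 = 7 (mod 19).
    The inverse of 8 mod 19 is 12 (since 8·12 = 96 = 5·19 + 1), so t ≡ 12·7 = 84 ≡ 8 (mod 19).
    Then x = 3 + 8·8 = 67, valid modulo lcm(8, 19) = 152: x ≡ 67 (mod 152).
  Combine with x ≡ 1 (mod 5); new modulus lcm = 760.
    Write x = 67 + 152·t and substitute into x ≡ 1 (mod 5): 152·t ≡ 1 − 67 = -66 (mod 5).
    Reduce coefficients mod 5: 2·t ≡ 4 (mod 5).
    The inverse of 2 mod 5 is 3 (since 2·3 = 6 = 1·5 + 1), so t ≡ 3·4 = 12 ≡ 2 (mod 5).
    Then x = 67 + 152·2 = 371, valid modulo lcm(152, 5) = 760: x ≡ 371 (mod 760).
  Combine with x ≡ 11 (mod 17); new modulus lcm = 12920.
    Write x = 371 + 760·t and substitute into x ≡ 11 (mod 17): 760·t ≡ 11 − 371 = -360 (mod 17).
    Reduce coefficients mod 17: 12·t ≡ 14 (mod 17).
    The inverse of 12 mod 17 is 10 (since 12·10 = 120 = 7·17 + 1), so t ≡ 10·14 = 140 ≡ 4 (mod 17).
    Then x = 371 + 760·4 = 3411, valid modulo lcm(760, 17) = 12920: x ≡ 3411 (mod 12920).
  Combine with x ≡ 0 (mod 11); new modulus lcm = 142120.
    Write x = 3411 + 12920·t and substitute into x ≡ 0 (mod 11): 12920·t ≡ 0 − 3411 = -3411 (mod 11).
    Reduce coefficients mod 11: 6·t ≡ 10 (mod 11).
    The inverse of 6 mod 11 is 2 (since 6·2 = 12 = 1·11 + 1), so t ≡ 2·10 = 20 ≡ 9 (mod 11).
    Then x = 3411 + 12920·9 = 119691, valid modulo lcm(12920, 11) = 142120: x ≡ 119691 (mod 142120).
Verify against each original: 119691 mod 8 = 3, 119691 mod 19 = 10, 119691 mod 5 = 1, 119691 mod 17 = 11, 119691 mod 11 = 0.

x ≡ 119691 (mod 142120).


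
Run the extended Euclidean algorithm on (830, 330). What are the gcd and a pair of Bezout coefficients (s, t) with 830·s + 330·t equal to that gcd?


Euclidean algorithm on (830, 330) — divide until remainder is 0:
  830 = 2 · 330 + 170
  330 = 1 · 170 + 160
  170 = 1 · 160 + 10
  160 = 16 · 10 + 0
gcd(830, 330) = 10.
Track Bezout coefficients alongside the remainders: start with r₀ = 830 = a·1 + b·0 (s = 1, t = 0) and r₁ = 330 = a·0 + b·1 (s = 0, t = 1); each new remainder r_{k+1} = r_{k-1} − q_k·r_k inherits s_{k+1} = s_{k-1} − q_k·s_k, t_{k+1} = t_{k-1} − q_k·t_k, so r_k = a·s_k + b·t_k at every step:
  q = 2: r = 170, s = 1 − 2·0 = 1, t = 0 − 2·1 = -2  (check: 830·1 + 330·(-2) = 170)
  q = 1: r = 160, s = 0 − 1·1 = -1, t = 1 − 1·(-2) = 3  (check: 830·(-1) + 330·3 = 160)
  q = 1: r = 10, s = 1 − 1·(-1) = 2, t = -2 − 1·3 = -5  (check: 830·2 + 330·(-5) = 10)
The row with r = 10 (the gcd) gives the Bezout coefficients s = 2, t = -5.
Result: 830 · (2) + 330 · (-5) = 10.

gcd(830, 330) = 10; s = 2, t = -5 (check: 830·2 + 330·(-5) = 10).


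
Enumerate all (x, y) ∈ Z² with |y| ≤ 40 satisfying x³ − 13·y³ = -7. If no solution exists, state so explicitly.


The equation is x³ - 13y³ = -7. For fixed y, x³ = 13·y³ − 7, so a solution requires the RHS to be a perfect cube.
Strategy: iterate y from -40 to 40, compute RHS = 13·y³ − 7, and check whether it is a (positive or negative) perfect cube.
Check small values of y:
  y = 0: RHS = -7 is not a perfect cube.
  y = 1: RHS = 6 is not a perfect cube.
  y = -1: RHS = -20 is not a perfect cube.
  y = 2: RHS = 97 is not a perfect cube.
  y = -2: RHS = -111 is not a perfect cube.
  y = 3: RHS = 344 is not a perfect cube.
  y = -3: RHS = -358 is not a perfect cube.
Continuing the search up to |y| = 40 finds no solutions either.
No (x, y) in the scanned range satisfies the equation.

No integer solutions with |y| ≤ 40.


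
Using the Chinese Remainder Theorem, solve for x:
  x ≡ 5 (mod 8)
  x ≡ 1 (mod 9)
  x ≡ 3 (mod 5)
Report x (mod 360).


Moduli 8, 9, 5 are pairwise coprime; by CRT there is a unique solution modulo M = 8 · 9 · 5 = 360.
Solve pairwise, accumulating the modulus:
  Start with x ≡ 5 (mod 8).
  Combine with x ≡ 1 (mod 9): since gcd(8, 9) = 1, we get a unique residue mod 72.
    Write x = 5 + 8·t and substitute into x ≡ 1 (mod 9): 8·t ≡ 1 − 5 = -4 (mod 9).
    Reduce coefficients mod 9: 8·t ≡ 5 (mod 9).
    The inverse of 8 mod 9 is 8 (since 8·8 = 64 = 7·9 + 1), so t ≡ 8·5 = 40 ≡ 4 (mod 9).
    Then x = 5 + 8·4 = 37, valid modulo lcm(8, 9) = 72: x ≡ 37 (mod 72).
  Combine with x ≡ 3 (mod 5): since gcd(72, 5) = 1, we get a unique residue mod 360.
    Write x = 37 + 72·t and substitute into x ≡ 3 (mod 5): 72·t ≡ 3 − 37 = -34 (mod 5).
    Reduce coefficients mod 5: 2·t ≡ 1 (mod 5).
    The inverse of 2 mod 5 is 3 (since 2·3 = 6 = 1·5 + 1), so t ≡ 3·1 = 3 ≡ 3 (mod 5).
    Then x = 37 + 72·3 = 253, valid modulo lcm(72, 5) = 360: x ≡ 253 (mod 360).
Verify: 253 mod 8 = 5 ✓, 253 mod 9 = 1 ✓, 253 mod 5 = 3 ✓.

x ≡ 253 (mod 360).


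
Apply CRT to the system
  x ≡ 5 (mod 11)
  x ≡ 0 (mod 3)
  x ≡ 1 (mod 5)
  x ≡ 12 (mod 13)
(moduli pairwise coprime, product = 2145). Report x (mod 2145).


Product of moduli M = 11 · 3 · 5 · 13 = 2145.
Merge one congruence at a time:
  Start: x ≡ 5 (mod 11).
  Combine with x ≡ 0 (mod 3); new modulus lcm = 33.
    Write x = 5 + 11·t and substitute into x ≡ 0 (mod 3): 11·t ≡ 0 − 5 = -5 (mod 3).
    Reduce coefficients mod 3: 2·t ≡ 1 (mod 3).
    The inverse of 2 mod 3 is 2 (since 2·2 = 4 = 1·3 + 1), so t ≡ 2·1 = 2 ≡ 2 (mod 3).
    Then x = 5 + 11·2 = 27, valid modulo lcm(11, 3) = 33: x ≡ 27 (mod 33).
  Combine with x ≡ 1 (mod 5); new modulus lcm = 165.
    Write x = 27 + 33·t and substitute into x ≡ 1 (mod 5): 33·t ≡ 1 − 27 = -26 (mod 5).
    Reduce coefficients mod 5: 3·t ≡ 4 (mod 5).
    The inverse of 3 mod 5 is 2 (since 3·2 = 6 = 1·5 + 1), so t ≡ 2·4 = 8 ≡ 3 (mod 5).
    Then x = 27 + 33·3 = 126, valid modulo lcm(33, 5) = 165: x ≡ 126 (mod 165).
  Combine with x ≡ 12 (mod 13); new modulus lcm = 2145.
    Write x = 126 + 165·t and substitute into x ≡ 12 (mod 13): 165·t ≡ 12 − 126 = -114 (mod 13).
    Reduce coefficients mod 13: 9·t ≡ 3 (mod 13).
    The inverse of 9 mod 13 is 3 (since 9·3 = 27 = 2·13 + 1), so t ≡ 3·3 = 9 ≡ 9 (mod 13).
    Then x = 126 + 165·9 = 1611, valid modulo lcm(165, 13) = 2145: x ≡ 1611 (mod 2145).
Verify against each original: 1611 mod 11 = 5, 1611 mod 3 = 0, 1611 mod 5 = 1, 1611 mod 13 = 12.

x ≡ 1611 (mod 2145).


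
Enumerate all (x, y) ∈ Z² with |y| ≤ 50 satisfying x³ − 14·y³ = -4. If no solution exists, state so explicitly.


The equation is x³ - 14y³ = -4. For fixed y, x³ = 14·y³ − 4, so a solution requires the RHS to be a perfect cube.
Strategy: iterate y from -50 to 50, compute RHS = 14·y³ − 4, and check whether it is a (positive or negative) perfect cube.
Check small values of y:
  y = 0: RHS = -4 is not a perfect cube.
  y = 1: RHS = 10 is not a perfect cube.
  y = -1: RHS = -18 is not a perfect cube.
  y = 2: RHS = 108 is not a perfect cube.
  y = -2: RHS = -116 is not a perfect cube.
  y = 3: RHS = 374 is not a perfect cube.
  y = -3: RHS = -382 is not a perfect cube.
Continuing the search up to |y| = 50 finds no solutions either.
No (x, y) in the scanned range satisfies the equation.

No integer solutions with |y| ≤ 50.


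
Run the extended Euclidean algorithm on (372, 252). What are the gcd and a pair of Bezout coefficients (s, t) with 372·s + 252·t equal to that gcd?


Euclidean algorithm on (372, 252) — divide until remainder is 0:
  372 = 1 · 252 + 120
  252 = 2 · 120 + 12
  120 = 10 · 12 + 0
gcd(372, 252) = 12.
Track Bezout coefficients alongside the remainders: start with r₀ = 372 = a·1 + b·0 (s = 1, t = 0) and r₁ = 252 = a·0 + b·1 (s = 0, t = 1); each new remainder r_{k+1} = r_{k-1} − q_k·r_k inherits s_{k+1} = s_{k-1} − q_k·s_k, t_{k+1} = t_{k-1} − q_k·t_k, so r_k = a·s_k + b·t_k at every step:
  q = 1: r = 120, s = 1 − 1·0 = 1, t = 0 − 1·1 = -1  (check: 372·1 + 252·(-1) = 120)
  q = 2: r = 12, s = 0 − 2·1 = -2, t = 1 − 2·(-1) = 3  (check: 372·(-2) + 252·3 = 12)
The row with r = 12 (the gcd) gives the Bezout coefficients s = -2, t = 3.
Result: 372 · (-2) + 252 · (3) = 12.

gcd(372, 252) = 12; s = -2, t = 3 (check: 372·(-2) + 252·3 = 12).


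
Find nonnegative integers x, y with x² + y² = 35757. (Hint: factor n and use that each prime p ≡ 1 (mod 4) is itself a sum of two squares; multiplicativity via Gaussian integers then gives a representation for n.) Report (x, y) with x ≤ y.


Step 1: Factor n = 35757 = 3^2 · 29 · 137.
Step 2: Check the mod-4 condition on each prime factor: 3 ≡ 3 (mod 4), exponent 2 (must be even); 29 ≡ 1 (mod 4), exponent 1; 137 ≡ 1 (mod 4), exponent 1.
All primes ≡ 3 (mod 4) appear to even exponent (or don't appear), so by the two-squares theorem n IS expressible as a sum of two squares.
Step 3: Build a representation. Group n = k² · m with k = 3 and m = 29 · 137 = 3973 (a product of primes ≡ 1 (mod 4)); a representation of m scales to one of n via (k·x)² + (k·y)² = k²(x² + y²). Each prime p ≡ 1 (mod 4) is itself a sum of two squares; find a² by testing p − a² for a perfect square:
  29: 29 − 1² = 28, 29 − 2² = 25 = 5² ⇒ 29 = 2² + 5².
  137: 137 − 1² = 136, 137 − 2² = 133, 137 − 3² = 128, 137 − 4² = 121 = 11² ⇒ 137 = 4² + 11².
  Combine using the Brahmagupta–Fibonacci identity (a² + b²)(c² + d²) = (ac − bd)² + (ad + bc)² = (ac + bd)² + (ad − bc)²:
  29 · 137 = 3973: from (2² + 5²)(4² + 11²), take (2·4 − 5·11, 2·11 + 5·4) = (8 − 55, 22 + 20) = (-47, 42); dropping signs (only squares matter) gives (47, 42); check 47² + 42² = 2209 + 1764 = 3973 ✓.
  Scale by k = 3: (3·47, 3·42) = (141, 126).
Step 4: Order so x ≤ y and verify: 126² + 141² = 15876 + 19881 = 35757 = n. ✓

n = 35757 = 126² + 141² (one valid representation with x ≤ y).


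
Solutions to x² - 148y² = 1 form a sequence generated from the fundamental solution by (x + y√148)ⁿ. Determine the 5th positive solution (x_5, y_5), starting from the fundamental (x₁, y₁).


Step 1: Find the fundamental solution (x₁, y₁) of x² - 148y² = 1.
  Expand √148 as a continued fraction. a₀ = ⌊√148⌋ = 12; iterate m_{k+1} = d_k·a_k − m_k, d_{k+1} = (148 − m_{k+1}²)/d_k, a_{k+1} = ⌊(a₀ + m_{k+1})/d_{k+1}⌋ (starting m₀ = 0, d₀ = 1), with convergents p_k = a_k·p_{k-1} + p_{k-2}, q_k = a_k·q_{k-1} + q_{k-2} (p₋₁ = 1, q₋₁ = 0):
  k = 0: a₀ = 12; p₀/q₀ = 12/1; p₀² − 148·q₀² = 144 − 148 = -4.
  k = 1: m = 12, d = 4, a = ⌊(12 + 12)/4⌋ = 6; p/q = (6·12 + 1)/(6·1 + 0) = 73/6; p² − 148·q² = 5329 − 5328 = 1.
  The first convergent with p² − 148·q² = 1 gives the fundamental solution (x₁, y₁) = (73, 6).
Step 2: Apply the recurrence (x_{n+1}, y_{n+1}) = (x₁x_n + 148y₁y_n, x₁y_n + y₁x_n) repeatedly.
  From (x_1, y_1) = (73, 6): x_2 = 73·73 + 148·6·6 = 10657; y_2 = 73·6 + 6·73 = 876.
  From (x_2, y_2) = (10657, 876): x_3 = 73·10657 + 148·6·876 = 1555849; y_3 = 73·876 + 6·10657 = 127890.
  From (x_3, y_3) = (1555849, 127890): x_4 = 73·1555849 + 148·6·127890 = 227143297; y_4 = 73·127890 + 6·1555849 = 18671064.
  From (x_4, y_4) = (227143297, 18671064): x_5 = 73·227143297 + 148·6·18671064 = 33161365513; y_5 = 73·18671064 + 6·227143297 = 2725847454.
Step 3: Verify x_5² - 148·y_5² = 1099676162686785753169 - 1099676162686785753168 = 1 (should be 1). ✓

(x_1, y_1) = (73, 6); (x_5, y_5) = (33161365513, 2725847454).


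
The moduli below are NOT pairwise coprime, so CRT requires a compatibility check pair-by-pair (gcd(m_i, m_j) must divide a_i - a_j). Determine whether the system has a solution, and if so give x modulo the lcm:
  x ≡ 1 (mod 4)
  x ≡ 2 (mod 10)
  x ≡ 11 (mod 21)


Moduli 4, 10, 21 are not pairwise coprime, so CRT works modulo lcm(m_i) when all pairwise compatibility conditions hold.
Pairwise compatibility: gcd(m_i, m_j) must divide a_i - a_j for every pair.
Merge one congruence at a time:
  Start: x ≡ 1 (mod 4).
  Combine with x ≡ 2 (mod 10): gcd(4, 10) = 2, and 2 - 1 = 1 is NOT divisible by 2.
    ⇒ system is inconsistent (no integer solution).

No solution (the system is inconsistent).


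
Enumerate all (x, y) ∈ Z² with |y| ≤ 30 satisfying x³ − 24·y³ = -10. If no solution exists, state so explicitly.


The equation is x³ - 24y³ = -10. For fixed y, x³ = 24·y³ − 10, so a solution requires the RHS to be a perfect cube.
Strategy: iterate y from -30 to 30, compute RHS = 24·y³ − 10, and check whether it is a (positive or negative) perfect cube.
Check small values of y:
  y = 0: RHS = -10 is not a perfect cube.
  y = 1: RHS = 14 is not a perfect cube.
  y = -1: RHS = -34 is not a perfect cube.
  y = 2: RHS = 182 is not a perfect cube.
  y = -2: RHS = -202 is not a perfect cube.
  y = 3: RHS = 638 is not a perfect cube.
  y = -3: RHS = -658 is not a perfect cube.
Continuing the search up to |y| = 30 finds no solutions either.
No (x, y) in the scanned range satisfies the equation.

No integer solutions with |y| ≤ 30.


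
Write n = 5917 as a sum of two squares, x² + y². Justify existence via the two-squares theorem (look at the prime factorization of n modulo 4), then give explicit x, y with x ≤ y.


Step 1: Factor n = 5917 = 61 · 97.
Step 2: Check the mod-4 condition on each prime factor: 61 ≡ 1 (mod 4), exponent 1; 97 ≡ 1 (mod 4), exponent 1.
All primes ≡ 3 (mod 4) appear to even exponent (or don't appear), so by the two-squares theorem n IS expressible as a sum of two squares.
Step 3: Build a representation. Here n = 61 · 97 is a product of primes ≡ 1 (mod 4). Each prime p ≡ 1 (mod 4) is itself a sum of two squares; find a² by testing p − a² for a perfect square:
  61: 61 − 1² = 60, 61 − 2² = 57, 61 − 3² = 52, 61 − 4² = 45, 61 − 5² = 36 = 6² ⇒ 61 = 5² + 6².
  97: 97 − 1² = 96, 97 − 2² = 93, 97 − 3² = 88, 97 − 4² = 81 = 9² ⇒ 97 = 4² + 9².
  Combine using the Brahmagupta–Fibonacci identity (a² + b²)(c² + d²) = (ac − bd)² + (ad + bc)² = (ac + bd)² + (ad − bc)²:
  61 · 97 = 5917: from (5² + 6²)(4² + 9²), take (5·4 − 6·9, 5·9 + 6·4) = (20 − 54, 45 + 24) = (-34, 69); dropping signs (only squares matter) gives (34, 69); check 34² + 69² = 1156 + 4761 = 5917 ✓.
Step 4: Order so x ≤ y and verify: 34² + 69² = 1156 + 4761 = 5917 = n. ✓

n = 5917 = 34² + 69² (one valid representation with x ≤ y).


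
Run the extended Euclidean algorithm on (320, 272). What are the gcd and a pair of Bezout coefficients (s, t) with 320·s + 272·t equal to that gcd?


Euclidean algorithm on (320, 272) — divide until remainder is 0:
  320 = 1 · 272 + 48
  272 = 5 · 48 + 32
  48 = 1 · 32 + 16
  32 = 2 · 16 + 0
gcd(320, 272) = 16.
Track Bezout coefficients alongside the remainders: start with r₀ = 320 = a·1 + b·0 (s = 1, t = 0) and r₁ = 272 = a·0 + b·1 (s = 0, t = 1); each new remainder r_{k+1} = r_{k-1} − q_k·r_k inherits s_{k+1} = s_{k-1} − q_k·s_k, t_{k+1} = t_{k-1} − q_k·t_k, so r_k = a·s_k + b·t_k at every step:
  q = 1: r = 48, s = 1 − 1·0 = 1, t = 0 − 1·1 = -1  (check: 320·1 + 272·(-1) = 48)
  q = 5: r = 32, s = 0 − 5·1 = -5, t = 1 − 5·(-1) = 6  (check: 320·(-5) + 272·6 = 32)
  q = 1: r = 16, s = 1 − 1·(-5) = 6, t = -1 − 1·6 = -7  (check: 320·6 + 272·(-7) = 16)
The row with r = 16 (the gcd) gives the Bezout coefficients s = 6, t = -7.
Result: 320 · (6) + 272 · (-7) = 16.

gcd(320, 272) = 16; s = 6, t = -7 (check: 320·6 + 272·(-7) = 16).


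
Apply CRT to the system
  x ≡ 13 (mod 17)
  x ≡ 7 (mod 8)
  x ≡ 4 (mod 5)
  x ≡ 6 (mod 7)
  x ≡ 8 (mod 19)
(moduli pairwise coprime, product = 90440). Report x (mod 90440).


Product of moduli M = 17 · 8 · 5 · 7 · 19 = 90440.
Merge one congruence at a time:
  Start: x ≡ 13 (mod 17).
  Combine with x ≡ 7 (mod 8); new modulus lcm = 136.
    Write x = 13 + 17·t and substitute into x ≡ 7 (mod 8): 17·t ≡ 7 − 13 = -6 (mod 8).
    Reduce coefficients mod 8: 1·t ≡ 2 (mod 8).
    So t ≡ 2 (mod 8).
    Then x = 13 + 17·2 = 47, valid modulo lcm(17, 8) = 136: x ≡ 47 (mod 136).
  Combine with x ≡ 4 (mod 5); new modulus lcm = 680.
    Write x = 47 + 136·t and substitute into x ≡ 4 (mod 5): 136·t ≡ 4 − 47 = -43 (mod 5).
    Reduce coefficients mod 5: 1·t ≡ 2 (mod 5).
    So t ≡ 2 (mod 5).
    Then x = 47 + 136·2 = 319, valid modulo lcm(136, 5) = 680: x ≡ 319 (mod 680).
  Combine with x ≡ 6 (mod 7); new modulus lcm = 4760.
    Write x = 319 + 680·t and substitute into x ≡ 6 (mod 7): 680·t ≡ 6 − 319 = -313 (mod 7).
    Reduce coefficients mod 7: 1·t ≡ 2 (mod 7).
    So t ≡ 2 (mod 7).
    Then x = 319 + 680·2 = 1679, valid modulo lcm(680, 7) = 4760: x ≡ 1679 (mod 4760).
  Combine with x ≡ 8 (mod 19); new modulus lcm = 90440.
    Write x = 1679 + 4760·t and substitute into x ≡ 8 (mod 19): 4760·t ≡ 8 − 1679 = -1671 (mod 19).
    Reduce coefficients mod 19: 10·t ≡ 1 (mod 19).
    The inverse of 10 mod 19 is 2 (since 10·2 = 20 = 1·19 + 1), so t ≡ 2·1 = 2 ≡ 2 (mod 19).
    Then x = 1679 + 4760·2 = 11199, valid modulo lcm(4760, 19) = 90440: x ≡ 11199 (mod 90440).
Verify against each original: 11199 mod 17 = 13, 11199 mod 8 = 7, 11199 mod 5 = 4, 11199 mod 7 = 6, 11199 mod 19 = 8.

x ≡ 11199 (mod 90440).


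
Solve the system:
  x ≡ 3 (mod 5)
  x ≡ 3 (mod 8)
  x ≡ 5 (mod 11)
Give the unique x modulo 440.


Moduli 5, 8, 11 are pairwise coprime; by CRT there is a unique solution modulo M = 5 · 8 · 11 = 440.
Solve pairwise, accumulating the modulus:
  Start with x ≡ 3 (mod 5).
  Combine with x ≡ 3 (mod 8): since gcd(5, 8) = 1, we get a unique residue mod 40.
    Write x = 3 + 5·t and substitute into x ≡ 3 (mod 8): 5·t ≡ 3 − 3 = 0 (mod 8).
    The inverse of 5 mod 8 is 5 (since 5·5 = 25 = 3·8 + 1), so t ≡ 5·0 = 0 ≡ 0 (mod 8).
    Then x = 3 + 5·0 = 3, valid modulo lcm(5, 8) = 40: x ≡ 3 (mod 40).
  Combine with x ≡ 5 (mod 11): since gcd(40, 11) = 1, we get a unique residue mod 440.
    Write x = 3 + 40·t and substitute into x ≡ 5 (mod 11): 40·t ≡ 5 − 3 = 2 (mod 11).
    Reduce coefficients mod 11: 7·t ≡ 2 (mod 11).
    The inverse of 7 mod 11 is 8 (since 7·8 = 56 = 5·11 + 1), so t ≡ 8·2 = 16 ≡ 5 (mod 11).
    Then x = 3 + 40·5 = 203, valid modulo lcm(40, 11) = 440: x ≡ 203 (mod 440).
Verify: 203 mod 5 = 3 ✓, 203 mod 8 = 3 ✓, 203 mod 11 = 5 ✓.

x ≡ 203 (mod 440).


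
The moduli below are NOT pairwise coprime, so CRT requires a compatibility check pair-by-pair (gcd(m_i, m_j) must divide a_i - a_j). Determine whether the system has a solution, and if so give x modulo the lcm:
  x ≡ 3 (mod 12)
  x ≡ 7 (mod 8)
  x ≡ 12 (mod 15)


Moduli 12, 8, 15 are not pairwise coprime, so CRT works modulo lcm(m_i) when all pairwise compatibility conditions hold.
Pairwise compatibility: gcd(m_i, m_j) must divide a_i - a_j for every pair.
Merge one congruence at a time:
  Start: x ≡ 3 (mod 12).
  Combine with x ≡ 7 (mod 8): gcd(12, 8) = 4; 7 - 3 = 4, which IS divisible by 4, so compatible.
    Write x = 3 + 12·t and substitute into x ≡ 7 (mod 8): 12·t ≡ 7 − 3 = 4 (mod 8).
    Divide the congruence (and modulus) by g = 4: 3·t ≡ 1 (mod 2).
    Reduce coefficients mod 2: 1·t ≡ 1 (mod 2).
    So t ≡ 1 (mod 2).
    Then x = 3 + 12·1 = 15, valid modulo lcm(12, 8) = 24: x ≡ 15 (mod 24).
  Combine with x ≡ 12 (mod 15): gcd(24, 15) = 3; 12 - 15 = -3, which IS divisible by 3, so compatible.
    Write x = 15 + 24·t and substitute into x ≡ 12 (mod 15): 24·t ≡ 12 − 15 = -3 (mod 15).
    Divide the congruence (and modulus) by g = 3: 8·t ≡ -1 (mod 5).
    Reduce coefficients mod 5: 3·t ≡ 4 (mod 5).
    The inverse of 3 mod 5 is 2 (since 3·2 = 6 = 1·5 + 1), so t ≡ 2·4 = 8 ≡ 3 (mod 5).
    Then x = 15 + 24·3 = 87, valid modulo lcm(24, 15) = 120: x ≡ 87 (mod 120).
Verify: 87 mod 12 = 3, 87 mod 8 = 7, 87 mod 15 = 12.

x ≡ 87 (mod 120).


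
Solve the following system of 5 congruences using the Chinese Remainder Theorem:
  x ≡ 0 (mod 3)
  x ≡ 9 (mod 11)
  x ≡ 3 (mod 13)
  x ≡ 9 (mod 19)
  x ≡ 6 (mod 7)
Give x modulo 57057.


Product of moduli M = 3 · 11 · 13 · 19 · 7 = 57057.
Merge one congruence at a time:
  Start: x ≡ 0 (mod 3).
  Combine with x ≡ 9 (mod 11); new modulus lcm = 33.
    Write x = 0 + 3·t and substitute into x ≡ 9 (mod 11): 3·t ≡ 9 − 0 = 9 (mod 11).
    The inverse of 3 mod 11 is 4 (since 3·4 = 12 = 1·11 + 1), so t ≡ 4·9 = 36 ≡ 3 (mod 11).
    Then x = 0 + 3·3 = 9, valid modulo lcm(3, 11) = 33: x ≡ 9 (mod 33).
  Combine with x ≡ 3 (mod 13); new modulus lcm = 429.
    Write x = 9 + 33·t and substitute into x ≡ 3 (mod 13): 33·t ≡ 3 − 9 = -6 (mod 13).
    Reduce coefficients mod 13: 7·t ≡ 7 (mod 13).
    The inverse of 7 mod 13 is 2 (since 7·2 = 14 = 1·13 + 1), so t ≡ 2·7 = 14 ≡ 1 (mod 13).
    Then x = 9 + 33·1 = 42, valid modulo lcm(33, 13) = 429: x ≡ 42 (mod 429).
  Combine with x ≡ 9 (mod 19); new modulus lcm = 8151.
    Write x = 42 + 429·t and substitute into x ≡ 9 (mod 19): 429·t ≡ 9 − 42 = -33 (mod 19).
    Reduce coefficients mod 19: 11·t ≡ 5 (mod 19).
    The inverse of 11 mod 19 is 7 (since 11·7 = 77 = 4·19 + 1), so t ≡ 7·5 = 35 ≡ 16 (mod 19).
    Then x = 42 + 429·16 = 6906, valid modulo lcm(429, 19) = 8151: x ≡ 6906 (mod 8151).
  Combine with x ≡ 6 (mod 7); new modulus lcm = 57057.
    Write x = 6906 + 8151·t and substitute into x ≡ 6 (mod 7): 8151·t ≡ 6 − 6906 = -6900 (mod 7).
    Reduce coefficients mod 7: 3·t ≡ 2 (mod 7).
    The inverse of 3 mod 7 is 5 (since 3·5 = 15 = 2·7 + 1), so t ≡ 5·2 = 10 ≡ 3 (mod 7).
    Then x = 6906 + 8151·3 = 31359, valid modulo lcm(8151, 7) = 57057: x ≡ 31359 (mod 57057).
Verify against each original: 31359 mod 3 = 0, 31359 mod 11 = 9, 31359 mod 13 = 3, 31359 mod 19 = 9, 31359 mod 7 = 6.

x ≡ 31359 (mod 57057).


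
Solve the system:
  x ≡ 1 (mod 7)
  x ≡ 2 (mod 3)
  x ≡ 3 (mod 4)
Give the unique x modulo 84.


Moduli 7, 3, 4 are pairwise coprime; by CRT there is a unique solution modulo M = 7 · 3 · 4 = 84.
Solve pairwise, accumulating the modulus:
  Start with x ≡ 1 (mod 7).
  Combine with x ≡ 2 (mod 3): since gcd(7, 3) = 1, we get a unique residue mod 21.
    Write x = 1 + 7·t and substitute into x ≡ 2 (mod 3): 7·t ≡ 2 − 1 = 1 (mod 3).
    Reduce coefficients mod 3: 1·t ≡ 1 (mod 3).
    So t ≡ 1 (mod 3).
    Then x = 1 + 7·1 = 8, valid modulo lcm(7, 3) = 21: x ≡ 8 (mod 21).
  Combine with x ≡ 3 (mod 4): since gcd(21, 4) = 1, we get a unique residue mod 84.
    Write x = 8 + 21·t and substitute into x ≡ 3 (mod 4): 21·t ≡ 3 − 8 = -5 (mod 4).
    Reduce coefficients mod 4: 1·t ≡ 3 (mod 4).
    So t ≡ 3 (mod 4).
    Then x = 8 + 21·3 = 71, valid modulo lcm(21, 4) = 84: x ≡ 71 (mod 84).
Verify: 71 mod 7 = 1 ✓, 71 mod 3 = 2 ✓, 71 mod 4 = 3 ✓.

x ≡ 71 (mod 84).


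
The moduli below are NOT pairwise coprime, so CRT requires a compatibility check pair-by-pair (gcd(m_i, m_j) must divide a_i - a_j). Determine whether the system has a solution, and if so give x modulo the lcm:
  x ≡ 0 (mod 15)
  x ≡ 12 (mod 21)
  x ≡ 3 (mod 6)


Moduli 15, 21, 6 are not pairwise coprime, so CRT works modulo lcm(m_i) when all pairwise compatibility conditions hold.
Pairwise compatibility: gcd(m_i, m_j) must divide a_i - a_j for every pair.
Merge one congruence at a time:
  Start: x ≡ 0 (mod 15).
  Combine with x ≡ 12 (mod 21): gcd(15, 21) = 3; 12 - 0 = 12, which IS divisible by 3, so compatible.
    Write x = 0 + 15·t and substitute into x ≡ 12 (mod 21): 15·t ≡ 12 − 0 = 12 (mod 21).
    Divide the congruence (and modulus) by g = 3: 5·t ≡ 4 (mod 7).
    The inverse of 5 mod 7 is 3 (since 5·3 = 15 = 2·7 + 1), so t ≡ 3·4 = 12 ≡ 5 (mod 7).
    Then x = 0 + 15·5 = 75, valid modulo lcm(15, 21) = 105: x ≡ 75 (mod 105).
  Combine with x ≡ 3 (mod 6): gcd(105, 6) = 3; 3 - 75 = -72, which IS divisible by 3, so compatible.
    Write x = 75 + 105·t and substitute into x ≡ 3 (mod 6): 105·t ≡ 3 − 75 = -72 (mod 6).
    Divide the congruence (and modulus) by g = 3: 35·t ≡ -24 (mod 2).
    Reduce coefficients mod 2: 1·t ≡ 0 (mod 2).
    So t ≡ 0 (mod 2).
    Then x = 75 + 105·0 = 75, valid modulo lcm(105, 6) = 210: x ≡ 75 (mod 210).
Verify: 75 mod 15 = 0, 75 mod 21 = 12, 75 mod 6 = 3.

x ≡ 75 (mod 210).


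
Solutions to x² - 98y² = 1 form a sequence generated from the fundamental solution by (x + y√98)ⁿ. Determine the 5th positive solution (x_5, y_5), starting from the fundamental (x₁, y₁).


Step 1: Find the fundamental solution (x₁, y₁) of x² - 98y² = 1.
  Expand √98 as a continued fraction. a₀ = ⌊√98⌋ = 9; iterate m_{k+1} = d_k·a_k − m_k, d_{k+1} = (98 − m_{k+1}²)/d_k, a_{k+1} = ⌊(a₀ + m_{k+1})/d_{k+1}⌋ (starting m₀ = 0, d₀ = 1), with convergents p_k = a_k·p_{k-1} + p_{k-2}, q_k = a_k·q_{k-1} + q_{k-2} (p₋₁ = 1, q₋₁ = 0):
  k = 0: a₀ = 9; p₀/q₀ = 9/1; p₀² − 98·q₀² = 81 − 98 = -17.
  k = 1: m = 9, d = 17, a = ⌊(9 + 9)/17⌋ = 1; p/q = (1·9 + 1)/(1·1 + 0) = 10/1; p² − 98·q² = 100 − 98 = 2.
  k = 2: m = 8, d = 2, a = ⌊(9 + 8)/2⌋ = 8; p/q = (8·10 + 9)/(8·1 + 1) = 89/9; p² − 98·q² = 7921 − 7938 = -17.
  k = 3: m = 8, d = 17, a = ⌊(9 + 8)/17⌋ = 1; p/q = (1·89 + 10)/(1·9 + 1) = 99/10; p² − 98·q² = 9801 − 9800 = 1.
  The first convergent with p² − 98·q² = 1 gives the fundamental solution (x₁, y₁) = (99, 10).
Step 2: Apply the recurrence (x_{n+1}, y_{n+1}) = (x₁x_n + 98y₁y_n, x₁y_n + y₁x_n) repeatedly.
  From (x_1, y_1) = (99, 10): x_2 = 99·99 + 98·10·10 = 19601; y_2 = 99·10 + 10·99 = 1980.
  From (x_2, y_2) = (19601, 1980): x_3 = 99·19601 + 98·10·1980 = 3880899; y_3 = 99·1980 + 10·19601 = 392030.
  From (x_3, y_3) = (3880899, 392030): x_4 = 99·3880899 + 98·10·392030 = 768398401; y_4 = 99·392030 + 10·3880899 = 77619960.
  From (x_4, y_4) = (768398401, 77619960): x_5 = 99·768398401 + 98·10·77619960 = 152139002499; y_5 = 99·77619960 + 10·768398401 = 15368360050.
Step 3: Verify x_5² - 98·y_5² = 23146276081390728245001 - 23146276081390728245000 = 1 (should be 1). ✓

(x_1, y_1) = (99, 10); (x_5, y_5) = (152139002499, 15368360050).


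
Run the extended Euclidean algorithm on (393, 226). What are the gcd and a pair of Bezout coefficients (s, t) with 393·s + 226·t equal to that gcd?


Euclidean algorithm on (393, 226) — divide until remainder is 0:
  393 = 1 · 226 + 167
  226 = 1 · 167 + 59
  167 = 2 · 59 + 49
  59 = 1 · 49 + 10
  49 = 4 · 10 + 9
  10 = 1 · 9 + 1
  9 = 9 · 1 + 0
gcd(393, 226) = 1.
Track Bezout coefficients alongside the remainders: start with r₀ = 393 = a·1 + b·0 (s = 1, t = 0) and r₁ = 226 = a·0 + b·1 (s = 0, t = 1); each new remainder r_{k+1} = r_{k-1} − q_k·r_k inherits s_{k+1} = s_{k-1} − q_k·s_k, t_{k+1} = t_{k-1} − q_k·t_k, so r_k = a·s_k + b·t_k at every step:
  q = 1: r = 167, s = 1 − 1·0 = 1, t = 0 − 1·1 = -1  (check: 393·1 + 226·(-1) = 167)
  q = 1: r = 59, s = 0 − 1·1 = -1, t = 1 − 1·(-1) = 2  (check: 393·(-1) + 226·2 = 59)
  q = 2: r = 49, s = 1 − 2·(-1) = 3, t = -1 − 2·2 = -5  (check: 393·3 + 226·(-5) = 49)
  q = 1: r = 10, s = -1 − 1·3 = -4, t = 2 − 1·(-5) = 7  (check: 393·(-4) + 226·7 = 10)
  q = 4: r = 9, s = 3 − 4·(-4) = 19, t = -5 − 4·7 = -33  (check: 393·19 + 226·(-33) = 9)
  q = 1: r = 1, s = -4 − 1·19 = -23, t = 7 − 1·(-33) = 40  (check: 393·(-23) + 226·40 = 1)
The row with r = 1 (the gcd) gives the Bezout coefficients s = -23, t = 40.
Result: 393 · (-23) + 226 · (40) = 1.

gcd(393, 226) = 1; s = -23, t = 40 (check: 393·(-23) + 226·40 = 1).


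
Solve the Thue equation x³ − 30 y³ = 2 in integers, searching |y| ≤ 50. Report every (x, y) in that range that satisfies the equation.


The equation is x³ - 30y³ = 2. For fixed y, x³ = 30·y³ + 2, so a solution requires the RHS to be a perfect cube.
Strategy: iterate y from -50 to 50, compute RHS = 30·y³ + 2, and check whether it is a (positive or negative) perfect cube.
Check small values of y:
  y = 0: RHS = 2 is not a perfect cube.
  y = 1: RHS = 32 is not a perfect cube.
  y = -1: RHS = -28 is not a perfect cube.
  y = 2: RHS = 242 is not a perfect cube.
  y = -2: RHS = -238 is not a perfect cube.
  y = 3: RHS = 812 is not a perfect cube.
  y = -3: RHS = -808 is not a perfect cube.
Continuing the search up to |y| = 50 finds no solutions either.
No (x, y) in the scanned range satisfies the equation.

No integer solutions with |y| ≤ 50.


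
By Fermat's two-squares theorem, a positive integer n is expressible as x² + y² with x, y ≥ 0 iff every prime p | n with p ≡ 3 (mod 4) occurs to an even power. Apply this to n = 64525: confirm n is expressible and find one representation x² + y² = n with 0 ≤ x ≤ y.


Step 1: Factor n = 64525 = 5^2 · 29 · 89.
Step 2: Check the mod-4 condition on each prime factor: 5 ≡ 1 (mod 4), exponent 2; 29 ≡ 1 (mod 4), exponent 1; 89 ≡ 1 (mod 4), exponent 1.
All primes ≡ 3 (mod 4) appear to even exponent (or don't appear), so by the two-squares theorem n IS expressible as a sum of two squares.
Step 3: Build a representation. Group n = k² · m with k = 5 and m = 29 · 89 = 2581 (a product of primes ≡ 1 (mod 4)); a representation of m scales to one of n via (k·x)² + (k·y)² = k²(x² + y²). Each prime p ≡ 1 (mod 4) is itself a sum of two squares; find a² by testing p − a² for a perfect square:
  29: 29 − 1² = 28, 29 − 2² = 25 = 5² ⇒ 29 = 2² + 5².
  89: 89 − 1² = 88, 89 − 2² = 85, 89 − 3² = 80, 89 − 4² = 73, 89 − 5² = 64 = 8² ⇒ 89 = 5² + 8².
  Combine using the Brahmagupta–Fibonacci identity (a² + b²)(c² + d²) = (ac − bd)² + (ad + bc)² = (ac + bd)² + (ad − bc)²:
  29 · 89 = 2581: from (2² + 5²)(5² + 8²), take (2·5 − 5·8, 2·8 + 5·5) = (10 − 40, 16 + 25) = (-30, 41); dropping signs (only squares matter) gives (30, 41); check 30² + 41² = 900 + 1681 = 2581 ✓.
  Scale by k = 5: (5·30, 5·41) = (150, 205).
Step 4: Order so x ≤ y and verify: 150² + 205² = 22500 + 42025 = 64525 = n. ✓

n = 64525 = 150² + 205² (one valid representation with x ≤ y).


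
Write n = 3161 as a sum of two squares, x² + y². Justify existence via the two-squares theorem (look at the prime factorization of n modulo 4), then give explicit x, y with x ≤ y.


Step 1: Factor n = 3161 = 29 · 109.
Step 2: Check the mod-4 condition on each prime factor: 29 ≡ 1 (mod 4), exponent 1; 109 ≡ 1 (mod 4), exponent 1.
All primes ≡ 3 (mod 4) appear to even exponent (or don't appear), so by the two-squares theorem n IS expressible as a sum of two squares.
Step 3: Build a representation. Here n = 29 · 109 is a product of primes ≡ 1 (mod 4). Each prime p ≡ 1 (mod 4) is itself a sum of two squares; find a² by testing p − a² for a perfect square:
  29: 29 − 1² = 28, 29 − 2² = 25 = 5² ⇒ 29 = 2² + 5².
  109: 109 − 1² = 108, 109 − 2² = 105, 109 − 3² = 100 = 10² ⇒ 109 = 3² + 10².
  Combine using the Brahmagupta–Fibonacci identity (a² + b²)(c² + d²) = (ac − bd)² + (ad + bc)² = (ac + bd)² + (ad − bc)²:
  29 · 109 = 3161: from (2² + 5²)(3² + 10²), take (2·3 − 5·10, 2·10 + 5·3) = (6 − 50, 20 + 15) = (-44, 35); dropping signs (only squares matter) gives (44, 35); check 44² + 35² = 1936 + 1225 = 3161 ✓.
Step 4: Order so x ≤ y and verify: 35² + 44² = 1225 + 1936 = 3161 = n. ✓

n = 3161 = 35² + 44² (one valid representation with x ≤ y).


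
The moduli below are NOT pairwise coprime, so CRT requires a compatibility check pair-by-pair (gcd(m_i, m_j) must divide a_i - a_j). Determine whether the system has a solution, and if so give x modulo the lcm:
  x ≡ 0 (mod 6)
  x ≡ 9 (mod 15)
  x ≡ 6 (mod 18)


Moduli 6, 15, 18 are not pairwise coprime, so CRT works modulo lcm(m_i) when all pairwise compatibility conditions hold.
Pairwise compatibility: gcd(m_i, m_j) must divide a_i - a_j for every pair.
Merge one congruence at a time:
  Start: x ≡ 0 (mod 6).
  Combine with x ≡ 9 (mod 15): gcd(6, 15) = 3; 9 - 0 = 9, which IS divisible by 3, so compatible.
    Write x = 0 + 6·t and substitute into x ≡ 9 (mod 15): 6·t ≡ 9 − 0 = 9 (mod 15).
    Divide the congruence (and modulus) by g = 3: 2·t ≡ 3 (mod 5).
    The inverse of 2 mod 5 is 3 (since 2·3 = 6 = 1·5 + 1), so t ≡ 3·3 = 9 ≡ 4 (mod 5).
    Then x = 0 + 6·4 = 24, valid modulo lcm(6, 15) = 30: x ≡ 24 (mod 30).
  Combine with x ≡ 6 (mod 18): gcd(30, 18) = 6; 6 - 24 = -18, which IS divisible by 6, so compatible.
    Write x = 24 + 30·t and substitute into x ≡ 6 (mod 18): 30·t ≡ 6 − 24 = -18 (mod 18).
    Divide the congruence (and modulus) by g = 6: 5·t ≡ -3 (mod 3).
    Reduce coefficients mod 3: 2·t ≡ 0 (mod 3).
    The inverse of 2 mod 3 is 2 (since 2·2 = 4 = 1·3 + 1), so t ≡ 2·0 = 0 ≡ 0 (mod 3).
    Then x = 24 + 30·0 = 24, valid modulo lcm(30, 18) = 90: x ≡ 24 (mod 90).
Verify: 24 mod 6 = 0, 24 mod 15 = 9, 24 mod 18 = 6.

x ≡ 24 (mod 90).


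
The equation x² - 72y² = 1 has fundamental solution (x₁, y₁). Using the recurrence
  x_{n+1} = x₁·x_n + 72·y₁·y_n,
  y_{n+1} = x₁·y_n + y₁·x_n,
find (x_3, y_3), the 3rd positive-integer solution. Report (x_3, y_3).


Step 1: Find the fundamental solution (x₁, y₁) of x² - 72y² = 1.
  Expand √72 as a continued fraction. a₀ = ⌊√72⌋ = 8; iterate m_{k+1} = d_k·a_k − m_k, d_{k+1} = (72 − m_{k+1}²)/d_k, a_{k+1} = ⌊(a₀ + m_{k+1})/d_{k+1}⌋ (starting m₀ = 0, d₀ = 1), with convergents p_k = a_k·p_{k-1} + p_{k-2}, q_k = a_k·q_{k-1} + q_{k-2} (p₋₁ = 1, q₋₁ = 0):
  k = 0: a₀ = 8; p₀/q₀ = 8/1; p₀² − 72·q₀² = 64 − 72 = -8.
  k = 1: m = 8, d = 8, a = ⌊(8 + 8)/8⌋ = 2; p/q = (2·8 + 1)/(2·1 + 0) = 17/2; p² − 72·q² = 289 − 288 = 1.
  The first convergent with p² − 72·q² = 1 gives the fundamental solution (x₁, y₁) = (17, 2).
Step 2: Apply the recurrence (x_{n+1}, y_{n+1}) = (x₁x_n + 72y₁y_n, x₁y_n + y₁x_n) repeatedly.
  From (x_1, y_1) = (17, 2): x_2 = 17·17 + 72·2·2 = 577; y_2 = 17·2 + 2·17 = 68.
  From (x_2, y_2) = (577, 68): x_3 = 17·577 + 72·2·68 = 19601; y_3 = 17·68 + 2·577 = 2310.
Step 3: Verify x_3² - 72·y_3² = 384199201 - 384199200 = 1 (should be 1). ✓

(x_1, y_1) = (17, 2); (x_3, y_3) = (19601, 2310).


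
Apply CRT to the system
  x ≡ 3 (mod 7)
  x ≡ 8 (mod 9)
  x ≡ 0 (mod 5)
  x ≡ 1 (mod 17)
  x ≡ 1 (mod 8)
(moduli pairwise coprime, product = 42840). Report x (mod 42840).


Product of moduli M = 7 · 9 · 5 · 17 · 8 = 42840.
Merge one congruence at a time:
  Start: x ≡ 3 (mod 7).
  Combine with x ≡ 8 (mod 9); new modulus lcm = 63.
    Write x = 3 + 7·t and substitute into x ≡ 8 (mod 9): 7·t ≡ 8 − 3 = 5 (mod 9).
    The inverse of 7 mod 9 is 4 (since 7·4 = 28 = 3·9 + 1), so t ≡ 4·5 = 20 ≡ 2 (mod 9).
    Then x = 3 + 7·2 = 17, valid modulo lcm(7, 9) = 63: x ≡ 17 (mod 63).
  Combine with x ≡ 0 (mod 5); new modulus lcm = 315.
    Write x = 17 + 63·t and substitute into x ≡ 0 (mod 5): 63·t ≡ 0 − 17 = -17 (mod 5).
    Reduce coefficients mod 5: 3·t ≡ 3 (mod 5).
    The inverse of 3 mod 5 is 2 (since 3·2 = 6 = 1·5 + 1), so t ≡ 2·3 = 6 ≡ 1 (mod 5).
    Then x = 17 + 63·1 = 80, valid modulo lcm(63, 5) = 315: x ≡ 80 (mod 315).
  Combine with x ≡ 1 (mod 17); new modulus lcm = 5355.
    Write x = 80 + 315·t and substitute into x ≡ 1 (mod 17): 315·t ≡ 1 − 80 = -79 (mod 17).
    Reduce coefficients mod 17: 9·t ≡ 6 (mod 17).
    The inverse of 9 mod 17 is 2 (since 9·2 = 18 = 1·17 + 1), so t ≡ 2·6 = 12 ≡ 12 (mod 17).
    Then x = 80 + 315·12 = 3860, valid modulo lcm(315, 17) = 5355: x ≡ 3860 (mod 5355).
  Combine with x ≡ 1 (mod 8); new modulus lcm = 42840.
    Write x = 3860 + 5355·t and substitute into x ≡ 1 (mod 8): 5355·t ≡ 1 − 3860 = -3859 (mod 8).
    Reduce coefficients mod 8: 3·t ≡ 5 (mod 8).
    The inverse of 3 mod 8 is 3 (since 3·3 = 9 = 1·8 + 1), so t ≡ 3·5 = 15 ≡ 7 (mod 8).
    Then x = 3860 + 5355·7 = 41345, valid modulo lcm(5355, 8) = 42840: x ≡ 41345 (mod 42840).
Verify against each original: 41345 mod 7 = 3, 41345 mod 9 = 8, 41345 mod 5 = 0, 41345 mod 17 = 1, 41345 mod 8 = 1.

x ≡ 41345 (mod 42840).
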